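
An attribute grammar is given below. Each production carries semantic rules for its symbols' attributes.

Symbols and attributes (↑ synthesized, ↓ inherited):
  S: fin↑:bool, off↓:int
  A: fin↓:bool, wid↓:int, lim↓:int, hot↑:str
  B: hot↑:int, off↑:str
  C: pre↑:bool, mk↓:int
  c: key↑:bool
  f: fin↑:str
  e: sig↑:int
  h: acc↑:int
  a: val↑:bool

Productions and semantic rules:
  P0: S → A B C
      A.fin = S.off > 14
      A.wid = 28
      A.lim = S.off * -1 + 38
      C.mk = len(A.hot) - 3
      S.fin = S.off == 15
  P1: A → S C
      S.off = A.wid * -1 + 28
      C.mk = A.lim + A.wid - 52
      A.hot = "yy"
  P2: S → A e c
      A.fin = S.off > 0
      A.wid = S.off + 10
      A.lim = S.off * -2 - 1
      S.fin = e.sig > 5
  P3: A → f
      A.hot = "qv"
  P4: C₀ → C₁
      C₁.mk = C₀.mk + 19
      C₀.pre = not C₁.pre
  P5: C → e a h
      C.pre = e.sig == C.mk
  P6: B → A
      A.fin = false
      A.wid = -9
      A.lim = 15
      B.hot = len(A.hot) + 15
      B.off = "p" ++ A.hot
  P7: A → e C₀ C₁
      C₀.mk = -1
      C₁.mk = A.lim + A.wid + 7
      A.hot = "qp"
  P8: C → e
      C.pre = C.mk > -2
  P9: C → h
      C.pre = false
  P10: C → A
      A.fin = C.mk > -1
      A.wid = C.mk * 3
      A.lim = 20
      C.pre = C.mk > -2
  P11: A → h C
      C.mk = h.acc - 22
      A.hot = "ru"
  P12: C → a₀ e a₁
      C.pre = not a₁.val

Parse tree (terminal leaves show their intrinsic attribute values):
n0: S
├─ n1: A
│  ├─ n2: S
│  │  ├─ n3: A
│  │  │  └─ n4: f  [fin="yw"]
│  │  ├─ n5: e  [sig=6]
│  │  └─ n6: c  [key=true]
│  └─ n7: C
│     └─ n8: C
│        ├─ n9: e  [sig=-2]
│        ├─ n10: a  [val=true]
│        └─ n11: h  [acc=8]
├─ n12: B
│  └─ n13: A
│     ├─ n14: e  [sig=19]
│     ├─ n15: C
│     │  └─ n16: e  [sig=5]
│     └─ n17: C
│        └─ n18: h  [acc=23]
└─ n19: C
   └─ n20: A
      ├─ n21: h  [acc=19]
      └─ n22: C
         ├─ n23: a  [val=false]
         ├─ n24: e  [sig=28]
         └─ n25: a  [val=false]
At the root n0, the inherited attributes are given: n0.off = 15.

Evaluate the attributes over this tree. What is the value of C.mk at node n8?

1. n0.off = 15  [given at root]
2. n1.fin = true  [S.off > 14]
3. n1.wid = 28  [28]
4. n1.lim = 23  [S.off * -1 + 38]
5. n2.off = 0  [A.wid * -1 + 28]
6. n3.fin = false  [S.off > 0]
7. n3.wid = 10  [S.off + 10]
8. n3.lim = -1  [S.off * -2 - 1]
9. n4.fin = "yw"  [terminal]
10. n3.hot = "qv"  ["qv"]
11. n5.sig = 6  [terminal]
12. n6.key = true  [terminal]
13. n2.fin = true  [e.sig > 5]
14. n7.mk = -1  [A.lim + A.wid - 52]
15. n8.mk = 18  [C₀.mk + 19]
16. n9.sig = -2  [terminal]
17. n10.val = true  [terminal]
18. n11.acc = 8  [terminal]
19. n8.pre = false  [e.sig == C.mk]
20. n7.pre = true  [not C₁.pre]
21. n1.hot = "yy"  ["yy"]
22. n13.fin = false  [false]
23. n13.wid = -9  [-9]
24. n13.lim = 15  [15]
25. n14.sig = 19  [terminal]
26. n15.mk = -1  [-1]
27. n16.sig = 5  [terminal]
28. n15.pre = true  [C.mk > -2]
29. n17.mk = 13  [A.lim + A.wid + 7]
30. n18.acc = 23  [terminal]
31. n17.pre = false  [false]
32. n13.hot = "qp"  ["qp"]
33. n12.hot = 17  [len(A.hot) + 15]
34. n12.off = "pqp"  ["p" ++ A.hot]
35. n19.mk = -1  [len(A.hot) - 3]
36. n20.fin = false  [C.mk > -1]
37. n20.wid = -3  [C.mk * 3]
38. n20.lim = 20  [20]
39. n21.acc = 19  [terminal]
40. n22.mk = -3  [h.acc - 22]
41. n23.val = false  [terminal]
42. n24.sig = 28  [terminal]
43. n25.val = false  [terminal]
44. n22.pre = true  [not a₁.val]
45. n20.hot = "ru"  ["ru"]
46. n19.pre = true  [C.mk > -2]
47. n0.fin = true  [S.off == 15]

18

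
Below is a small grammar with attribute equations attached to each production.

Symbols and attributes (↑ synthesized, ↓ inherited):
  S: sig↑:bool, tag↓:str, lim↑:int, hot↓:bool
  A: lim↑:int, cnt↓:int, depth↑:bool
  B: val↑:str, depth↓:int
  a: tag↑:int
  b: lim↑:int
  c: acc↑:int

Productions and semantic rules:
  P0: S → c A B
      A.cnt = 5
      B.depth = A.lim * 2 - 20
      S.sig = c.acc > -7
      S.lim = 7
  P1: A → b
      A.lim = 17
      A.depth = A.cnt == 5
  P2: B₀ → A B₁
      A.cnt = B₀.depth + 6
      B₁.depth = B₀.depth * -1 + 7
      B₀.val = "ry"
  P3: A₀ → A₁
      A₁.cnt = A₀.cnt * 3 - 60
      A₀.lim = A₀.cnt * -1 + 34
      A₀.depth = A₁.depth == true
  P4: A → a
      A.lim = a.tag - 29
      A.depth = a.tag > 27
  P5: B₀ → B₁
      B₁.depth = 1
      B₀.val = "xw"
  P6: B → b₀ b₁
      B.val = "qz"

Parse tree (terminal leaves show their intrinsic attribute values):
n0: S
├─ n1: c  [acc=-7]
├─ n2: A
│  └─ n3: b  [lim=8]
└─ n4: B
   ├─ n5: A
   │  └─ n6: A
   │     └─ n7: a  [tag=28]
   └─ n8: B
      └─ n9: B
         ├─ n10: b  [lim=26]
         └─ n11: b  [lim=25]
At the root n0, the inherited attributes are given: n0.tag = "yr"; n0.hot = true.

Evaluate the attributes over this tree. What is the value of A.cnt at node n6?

1. n0.tag = "yr"  [given at root]
2. n0.hot = true  [given at root]
3. n1.acc = -7  [terminal]
4. n2.cnt = 5  [5]
5. n3.lim = 8  [terminal]
6. n2.lim = 17  [17]
7. n2.depth = true  [A.cnt == 5]
8. n4.depth = 14  [A.lim * 2 - 20]
9. n5.cnt = 20  [B₀.depth + 6]
10. n6.cnt = 0  [A₀.cnt * 3 - 60]
11. n7.tag = 28  [terminal]
12. n6.lim = -1  [a.tag - 29]
13. n6.depth = true  [a.tag > 27]
14. n5.lim = 14  [A₀.cnt * -1 + 34]
15. n5.depth = true  [A₁.depth == true]
16. n8.depth = -7  [B₀.depth * -1 + 7]
17. n9.depth = 1  [1]
18. n10.lim = 26  [terminal]
19. n11.lim = 25  [terminal]
20. n9.val = "qz"  ["qz"]
21. n8.val = "xw"  ["xw"]
22. n4.val = "ry"  ["ry"]
23. n0.sig = false  [c.acc > -7]
24. n0.lim = 7  [7]

0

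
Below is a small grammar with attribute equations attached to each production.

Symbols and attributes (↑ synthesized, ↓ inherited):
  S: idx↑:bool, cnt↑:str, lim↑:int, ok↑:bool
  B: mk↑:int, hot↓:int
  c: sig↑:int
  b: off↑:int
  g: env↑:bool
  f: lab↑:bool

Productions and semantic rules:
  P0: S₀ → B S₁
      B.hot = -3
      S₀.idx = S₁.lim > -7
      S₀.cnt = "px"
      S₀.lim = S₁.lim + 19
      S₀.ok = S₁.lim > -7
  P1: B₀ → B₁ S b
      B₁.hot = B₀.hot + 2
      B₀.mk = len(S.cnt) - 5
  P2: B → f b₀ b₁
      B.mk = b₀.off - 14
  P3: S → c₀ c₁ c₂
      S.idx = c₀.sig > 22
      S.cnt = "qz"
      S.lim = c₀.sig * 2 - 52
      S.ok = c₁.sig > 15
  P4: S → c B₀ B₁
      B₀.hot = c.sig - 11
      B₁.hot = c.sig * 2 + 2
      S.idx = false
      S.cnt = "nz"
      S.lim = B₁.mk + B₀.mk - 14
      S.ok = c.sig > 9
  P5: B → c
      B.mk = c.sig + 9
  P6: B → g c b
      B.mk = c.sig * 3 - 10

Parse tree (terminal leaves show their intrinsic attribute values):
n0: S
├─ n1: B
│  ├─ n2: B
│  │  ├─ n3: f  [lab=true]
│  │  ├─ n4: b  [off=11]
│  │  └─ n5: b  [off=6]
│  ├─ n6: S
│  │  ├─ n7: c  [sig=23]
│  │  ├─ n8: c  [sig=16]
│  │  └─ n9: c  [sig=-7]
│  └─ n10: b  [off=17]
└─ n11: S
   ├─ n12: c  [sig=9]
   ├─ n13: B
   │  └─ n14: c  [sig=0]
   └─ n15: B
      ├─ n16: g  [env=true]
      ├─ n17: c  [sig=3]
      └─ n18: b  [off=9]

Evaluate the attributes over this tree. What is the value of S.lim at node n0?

1. n1.hot = -3  [-3]
2. n2.hot = -1  [B₀.hot + 2]
3. n3.lab = true  [terminal]
4. n4.off = 11  [terminal]
5. n5.off = 6  [terminal]
6. n2.mk = -3  [b₀.off - 14]
7. n7.sig = 23  [terminal]
8. n8.sig = 16  [terminal]
9. n9.sig = -7  [terminal]
10. n6.idx = true  [c₀.sig > 22]
11. n6.cnt = "qz"  ["qz"]
12. n6.lim = -6  [c₀.sig * 2 - 52]
13. n6.ok = true  [c₁.sig > 15]
14. n10.off = 17  [terminal]
15. n1.mk = -3  [len(S.cnt) - 5]
16. n12.sig = 9  [terminal]
17. n13.hot = -2  [c.sig - 11]
18. n14.sig = 0  [terminal]
19. n13.mk = 9  [c.sig + 9]
20. n15.hot = 20  [c.sig * 2 + 2]
21. n16.env = true  [terminal]
22. n17.sig = 3  [terminal]
23. n18.off = 9  [terminal]
24. n15.mk = -1  [c.sig * 3 - 10]
25. n11.idx = false  [false]
26. n11.cnt = "nz"  ["nz"]
27. n11.lim = -6  [B₁.mk + B₀.mk - 14]
28. n11.ok = false  [c.sig > 9]
29. n0.idx = true  [S₁.lim > -7]
30. n0.cnt = "px"  ["px"]
31. n0.lim = 13  [S₁.lim + 19]
32. n0.ok = true  [S₁.lim > -7]

13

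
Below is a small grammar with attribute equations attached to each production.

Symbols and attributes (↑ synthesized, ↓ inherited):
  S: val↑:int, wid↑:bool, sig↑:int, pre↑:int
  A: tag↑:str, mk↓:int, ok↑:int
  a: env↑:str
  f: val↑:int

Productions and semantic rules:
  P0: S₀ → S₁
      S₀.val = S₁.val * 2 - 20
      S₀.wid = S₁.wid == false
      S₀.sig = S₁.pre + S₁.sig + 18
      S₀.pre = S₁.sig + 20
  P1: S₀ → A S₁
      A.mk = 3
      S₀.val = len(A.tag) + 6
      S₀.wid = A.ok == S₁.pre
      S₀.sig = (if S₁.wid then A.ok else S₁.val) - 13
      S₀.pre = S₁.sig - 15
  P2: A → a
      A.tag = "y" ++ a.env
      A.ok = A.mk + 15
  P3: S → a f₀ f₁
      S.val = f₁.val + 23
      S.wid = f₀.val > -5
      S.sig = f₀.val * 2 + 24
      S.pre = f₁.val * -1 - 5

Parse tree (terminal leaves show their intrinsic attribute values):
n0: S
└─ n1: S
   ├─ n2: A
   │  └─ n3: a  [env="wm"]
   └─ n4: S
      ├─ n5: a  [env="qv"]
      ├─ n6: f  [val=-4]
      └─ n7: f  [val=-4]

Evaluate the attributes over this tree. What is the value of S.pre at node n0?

1. n2.mk = 3  [3]
2. n3.env = "wm"  [terminal]
3. n2.tag = "ywm"  ["y" ++ a.env]
4. n2.ok = 18  [A.mk + 15]
5. n5.env = "qv"  [terminal]
6. n6.val = -4  [terminal]
7. n7.val = -4  [terminal]
8. n4.val = 19  [f₁.val + 23]
9. n4.wid = true  [f₀.val > -5]
10. n4.sig = 16  [f₀.val * 2 + 24]
11. n4.pre = -1  [f₁.val * -1 - 5]
12. n1.val = 9  [len(A.tag) + 6]
13. n1.wid = false  [A.ok == S₁.pre]
14. n1.sig = 5  [(if S₁.wid then A.ok else S₁.val) - 13]
15. n1.pre = 1  [S₁.sig - 15]
16. n0.val = -2  [S₁.val * 2 - 20]
17. n0.wid = true  [S₁.wid == false]
18. n0.sig = 24  [S₁.pre + S₁.sig + 18]
19. n0.pre = 25  [S₁.sig + 20]

25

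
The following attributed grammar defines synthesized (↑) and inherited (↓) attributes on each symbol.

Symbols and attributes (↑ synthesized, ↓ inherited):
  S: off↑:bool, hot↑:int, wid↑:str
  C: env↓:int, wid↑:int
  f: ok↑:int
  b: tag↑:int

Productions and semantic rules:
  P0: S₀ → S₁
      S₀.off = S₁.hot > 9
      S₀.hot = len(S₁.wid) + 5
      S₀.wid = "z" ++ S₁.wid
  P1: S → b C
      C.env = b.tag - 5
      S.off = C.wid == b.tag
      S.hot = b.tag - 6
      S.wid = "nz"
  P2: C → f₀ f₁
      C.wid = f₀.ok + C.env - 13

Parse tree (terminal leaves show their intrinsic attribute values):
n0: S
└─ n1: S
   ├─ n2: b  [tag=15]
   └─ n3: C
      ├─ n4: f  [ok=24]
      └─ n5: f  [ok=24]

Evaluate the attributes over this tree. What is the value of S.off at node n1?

false

1. n2.tag = 15  [terminal]
2. n3.env = 10  [b.tag - 5]
3. n4.ok = 24  [terminal]
4. n5.ok = 24  [terminal]
5. n3.wid = 21  [f₀.ok + C.env - 13]
6. n1.off = false  [C.wid == b.tag]
7. n1.hot = 9  [b.tag - 6]
8. n1.wid = "nz"  ["nz"]
9. n0.off = false  [S₁.hot > 9]
10. n0.hot = 7  [len(S₁.wid) + 5]
11. n0.wid = "znz"  ["z" ++ S₁.wid]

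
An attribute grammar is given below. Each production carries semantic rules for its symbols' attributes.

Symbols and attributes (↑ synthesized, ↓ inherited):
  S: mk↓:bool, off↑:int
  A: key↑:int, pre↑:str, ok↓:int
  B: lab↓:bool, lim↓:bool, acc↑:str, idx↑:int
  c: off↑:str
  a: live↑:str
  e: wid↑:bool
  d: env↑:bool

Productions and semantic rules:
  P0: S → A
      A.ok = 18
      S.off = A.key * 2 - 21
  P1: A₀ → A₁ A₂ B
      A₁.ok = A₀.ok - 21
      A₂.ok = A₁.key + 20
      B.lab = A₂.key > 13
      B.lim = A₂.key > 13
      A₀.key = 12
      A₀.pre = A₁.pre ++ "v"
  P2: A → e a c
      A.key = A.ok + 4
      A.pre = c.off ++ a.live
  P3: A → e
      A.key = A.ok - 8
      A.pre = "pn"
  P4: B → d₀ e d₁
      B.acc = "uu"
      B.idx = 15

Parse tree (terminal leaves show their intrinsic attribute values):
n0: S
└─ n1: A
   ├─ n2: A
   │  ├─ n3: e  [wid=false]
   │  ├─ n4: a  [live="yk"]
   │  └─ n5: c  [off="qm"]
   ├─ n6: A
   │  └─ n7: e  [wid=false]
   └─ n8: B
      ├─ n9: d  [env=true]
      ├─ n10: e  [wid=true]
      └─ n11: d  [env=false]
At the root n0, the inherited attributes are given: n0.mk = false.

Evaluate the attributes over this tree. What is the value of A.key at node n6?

13

1. n0.mk = false  [given at root]
2. n1.ok = 18  [18]
3. n2.ok = -3  [A₀.ok - 21]
4. n3.wid = false  [terminal]
5. n4.live = "yk"  [terminal]
6. n5.off = "qm"  [terminal]
7. n2.key = 1  [A.ok + 4]
8. n2.pre = "qmyk"  [c.off ++ a.live]
9. n6.ok = 21  [A₁.key + 20]
10. n7.wid = false  [terminal]
11. n6.key = 13  [A.ok - 8]
12. n6.pre = "pn"  ["pn"]
13. n8.lab = false  [A₂.key > 13]
14. n8.lim = false  [A₂.key > 13]
15. n9.env = true  [terminal]
16. n10.wid = true  [terminal]
17. n11.env = false  [terminal]
18. n8.acc = "uu"  ["uu"]
19. n8.idx = 15  [15]
20. n1.key = 12  [12]
21. n1.pre = "qmykv"  [A₁.pre ++ "v"]
22. n0.off = 3  [A.key * 2 - 21]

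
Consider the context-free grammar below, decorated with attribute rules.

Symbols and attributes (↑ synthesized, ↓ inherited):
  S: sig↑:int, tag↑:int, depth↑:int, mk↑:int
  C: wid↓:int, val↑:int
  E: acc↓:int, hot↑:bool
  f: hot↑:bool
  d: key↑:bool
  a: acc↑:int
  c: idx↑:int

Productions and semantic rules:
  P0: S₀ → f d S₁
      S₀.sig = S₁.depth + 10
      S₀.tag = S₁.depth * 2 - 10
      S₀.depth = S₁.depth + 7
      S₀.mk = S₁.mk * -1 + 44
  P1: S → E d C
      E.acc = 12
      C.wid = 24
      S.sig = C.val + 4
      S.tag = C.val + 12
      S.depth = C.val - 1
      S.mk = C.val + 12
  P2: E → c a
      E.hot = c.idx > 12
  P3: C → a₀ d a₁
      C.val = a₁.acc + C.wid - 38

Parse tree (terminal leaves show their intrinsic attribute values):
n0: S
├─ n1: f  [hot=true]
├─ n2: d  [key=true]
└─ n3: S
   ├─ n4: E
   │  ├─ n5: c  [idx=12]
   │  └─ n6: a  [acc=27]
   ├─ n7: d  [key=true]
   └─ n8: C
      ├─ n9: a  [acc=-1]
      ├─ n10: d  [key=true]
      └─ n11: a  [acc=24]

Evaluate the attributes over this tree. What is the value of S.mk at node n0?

22

1. n1.hot = true  [terminal]
2. n2.key = true  [terminal]
3. n4.acc = 12  [12]
4. n5.idx = 12  [terminal]
5. n6.acc = 27  [terminal]
6. n4.hot = false  [c.idx > 12]
7. n7.key = true  [terminal]
8. n8.wid = 24  [24]
9. n9.acc = -1  [terminal]
10. n10.key = true  [terminal]
11. n11.acc = 24  [terminal]
12. n8.val = 10  [a₁.acc + C.wid - 38]
13. n3.sig = 14  [C.val + 4]
14. n3.tag = 22  [C.val + 12]
15. n3.depth = 9  [C.val - 1]
16. n3.mk = 22  [C.val + 12]
17. n0.sig = 19  [S₁.depth + 10]
18. n0.tag = 8  [S₁.depth * 2 - 10]
19. n0.depth = 16  [S₁.depth + 7]
20. n0.mk = 22  [S₁.mk * -1 + 44]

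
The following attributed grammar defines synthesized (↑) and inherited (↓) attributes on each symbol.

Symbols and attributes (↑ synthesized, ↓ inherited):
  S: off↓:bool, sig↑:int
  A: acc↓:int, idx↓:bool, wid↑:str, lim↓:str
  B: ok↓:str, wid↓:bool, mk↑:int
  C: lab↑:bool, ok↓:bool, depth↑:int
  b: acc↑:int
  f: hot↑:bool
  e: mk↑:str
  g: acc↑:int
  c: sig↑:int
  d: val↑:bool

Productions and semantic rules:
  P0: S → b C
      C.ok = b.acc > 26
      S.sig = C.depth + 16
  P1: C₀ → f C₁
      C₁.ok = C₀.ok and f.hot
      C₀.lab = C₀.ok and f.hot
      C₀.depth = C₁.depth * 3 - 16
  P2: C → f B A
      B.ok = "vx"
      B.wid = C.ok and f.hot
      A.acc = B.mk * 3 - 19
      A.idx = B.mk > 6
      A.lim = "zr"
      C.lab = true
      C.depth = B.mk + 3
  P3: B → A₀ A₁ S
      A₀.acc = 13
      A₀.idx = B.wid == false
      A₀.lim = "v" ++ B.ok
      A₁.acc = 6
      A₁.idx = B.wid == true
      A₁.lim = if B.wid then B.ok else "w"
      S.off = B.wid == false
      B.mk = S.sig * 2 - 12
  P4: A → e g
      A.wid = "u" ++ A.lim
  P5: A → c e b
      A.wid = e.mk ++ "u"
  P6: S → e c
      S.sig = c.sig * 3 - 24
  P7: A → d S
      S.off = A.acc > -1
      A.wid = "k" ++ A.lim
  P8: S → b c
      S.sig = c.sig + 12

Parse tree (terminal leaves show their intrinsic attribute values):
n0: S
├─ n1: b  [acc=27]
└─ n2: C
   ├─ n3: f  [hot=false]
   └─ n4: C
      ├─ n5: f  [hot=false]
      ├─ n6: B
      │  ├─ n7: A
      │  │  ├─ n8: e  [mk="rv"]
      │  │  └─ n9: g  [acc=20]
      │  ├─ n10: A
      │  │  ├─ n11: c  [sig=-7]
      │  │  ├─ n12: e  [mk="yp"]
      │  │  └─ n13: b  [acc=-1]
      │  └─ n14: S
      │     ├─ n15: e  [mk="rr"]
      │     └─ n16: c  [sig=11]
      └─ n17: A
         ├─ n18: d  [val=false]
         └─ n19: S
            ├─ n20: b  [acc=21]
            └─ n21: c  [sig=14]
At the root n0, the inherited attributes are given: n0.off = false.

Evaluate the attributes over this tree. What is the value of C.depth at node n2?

1. n0.off = false  [given at root]
2. n1.acc = 27  [terminal]
3. n2.ok = true  [b.acc > 26]
4. n3.hot = false  [terminal]
5. n4.ok = false  [C₀.ok and f.hot]
6. n5.hot = false  [terminal]
7. n6.ok = "vx"  ["vx"]
8. n6.wid = false  [C.ok and f.hot]
9. n7.acc = 13  [13]
10. n7.idx = true  [B.wid == false]
11. n7.lim = "vvx"  ["v" ++ B.ok]
12. n8.mk = "rv"  [terminal]
13. n9.acc = 20  [terminal]
14. n7.wid = "uvvx"  ["u" ++ A.lim]
15. n10.acc = 6  [6]
16. n10.idx = false  [B.wid == true]
17. n10.lim = "w"  [if B.wid then B.ok else "w"]
18. n11.sig = -7  [terminal]
19. n12.mk = "yp"  [terminal]
20. n13.acc = -1  [terminal]
21. n10.wid = "ypu"  [e.mk ++ "u"]
22. n14.off = true  [B.wid == false]
23. n15.mk = "rr"  [terminal]
24. n16.sig = 11  [terminal]
25. n14.sig = 9  [c.sig * 3 - 24]
26. n6.mk = 6  [S.sig * 2 - 12]
27. n17.acc = -1  [B.mk * 3 - 19]
28. n17.idx = false  [B.mk > 6]
29. n17.lim = "zr"  ["zr"]
30. n18.val = false  [terminal]
31. n19.off = false  [A.acc > -1]
32. n20.acc = 21  [terminal]
33. n21.sig = 14  [terminal]
34. n19.sig = 26  [c.sig + 12]
35. n17.wid = "kzr"  ["k" ++ A.lim]
36. n4.lab = true  [true]
37. n4.depth = 9  [B.mk + 3]
38. n2.lab = false  [C₀.ok and f.hot]
39. n2.depth = 11  [C₁.depth * 3 - 16]
40. n0.sig = 27  [C.depth + 16]

11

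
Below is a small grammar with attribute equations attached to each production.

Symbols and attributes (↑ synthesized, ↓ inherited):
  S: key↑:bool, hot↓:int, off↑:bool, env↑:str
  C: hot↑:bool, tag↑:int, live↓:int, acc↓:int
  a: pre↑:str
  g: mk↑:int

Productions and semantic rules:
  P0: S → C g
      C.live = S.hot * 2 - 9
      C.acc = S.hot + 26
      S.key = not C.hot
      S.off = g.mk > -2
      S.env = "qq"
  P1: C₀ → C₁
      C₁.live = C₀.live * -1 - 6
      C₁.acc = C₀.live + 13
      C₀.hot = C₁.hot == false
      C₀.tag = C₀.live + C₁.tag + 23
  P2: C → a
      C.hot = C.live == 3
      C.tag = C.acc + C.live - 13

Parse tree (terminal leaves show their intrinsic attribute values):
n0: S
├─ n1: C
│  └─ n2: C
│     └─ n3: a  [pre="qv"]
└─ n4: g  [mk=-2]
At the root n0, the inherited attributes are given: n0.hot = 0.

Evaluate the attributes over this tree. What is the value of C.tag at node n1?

1. n0.hot = 0  [given at root]
2. n1.live = -9  [S.hot * 2 - 9]
3. n1.acc = 26  [S.hot + 26]
4. n2.live = 3  [C₀.live * -1 - 6]
5. n2.acc = 4  [C₀.live + 13]
6. n3.pre = "qv"  [terminal]
7. n2.hot = true  [C.live == 3]
8. n2.tag = -6  [C.acc + C.live - 13]
9. n1.hot = false  [C₁.hot == false]
10. n1.tag = 8  [C₀.live + C₁.tag + 23]
11. n4.mk = -2  [terminal]
12. n0.key = true  [not C.hot]
13. n0.off = false  [g.mk > -2]
14. n0.env = "qq"  ["qq"]

8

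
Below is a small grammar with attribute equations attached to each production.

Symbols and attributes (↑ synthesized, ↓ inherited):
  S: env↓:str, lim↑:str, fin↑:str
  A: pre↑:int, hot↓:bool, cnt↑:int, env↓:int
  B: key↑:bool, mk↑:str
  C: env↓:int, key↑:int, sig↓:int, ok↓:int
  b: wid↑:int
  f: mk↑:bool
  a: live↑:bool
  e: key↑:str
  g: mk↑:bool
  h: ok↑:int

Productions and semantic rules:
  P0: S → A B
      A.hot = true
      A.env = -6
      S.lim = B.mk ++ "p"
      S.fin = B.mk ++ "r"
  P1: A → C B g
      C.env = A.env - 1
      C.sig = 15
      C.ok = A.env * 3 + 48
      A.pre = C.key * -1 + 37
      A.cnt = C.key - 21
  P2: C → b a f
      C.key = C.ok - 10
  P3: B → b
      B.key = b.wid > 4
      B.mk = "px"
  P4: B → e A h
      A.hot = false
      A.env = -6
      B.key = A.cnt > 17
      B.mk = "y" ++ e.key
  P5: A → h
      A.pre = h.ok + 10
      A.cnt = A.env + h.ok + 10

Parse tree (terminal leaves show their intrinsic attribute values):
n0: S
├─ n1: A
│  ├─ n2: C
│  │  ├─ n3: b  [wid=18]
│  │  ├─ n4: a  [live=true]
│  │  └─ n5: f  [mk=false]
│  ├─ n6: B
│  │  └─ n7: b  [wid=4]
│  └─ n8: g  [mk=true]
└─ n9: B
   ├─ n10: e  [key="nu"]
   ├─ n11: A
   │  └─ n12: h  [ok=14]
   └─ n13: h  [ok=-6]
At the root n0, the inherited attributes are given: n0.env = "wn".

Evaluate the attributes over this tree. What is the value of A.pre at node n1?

1. n0.env = "wn"  [given at root]
2. n1.hot = true  [true]
3. n1.env = -6  [-6]
4. n2.env = -7  [A.env - 1]
5. n2.sig = 15  [15]
6. n2.ok = 30  [A.env * 3 + 48]
7. n3.wid = 18  [terminal]
8. n4.live = true  [terminal]
9. n5.mk = false  [terminal]
10. n2.key = 20  [C.ok - 10]
11. n7.wid = 4  [terminal]
12. n6.key = false  [b.wid > 4]
13. n6.mk = "px"  ["px"]
14. n8.mk = true  [terminal]
15. n1.pre = 17  [C.key * -1 + 37]
16. n1.cnt = -1  [C.key - 21]
17. n10.key = "nu"  [terminal]
18. n11.hot = false  [false]
19. n11.env = -6  [-6]
20. n12.ok = 14  [terminal]
21. n11.pre = 24  [h.ok + 10]
22. n11.cnt = 18  [A.env + h.ok + 10]
23. n13.ok = -6  [terminal]
24. n9.key = true  [A.cnt > 17]
25. n9.mk = "ynu"  ["y" ++ e.key]
26. n0.lim = "ynup"  [B.mk ++ "p"]
27. n0.fin = "ynur"  [B.mk ++ "r"]

17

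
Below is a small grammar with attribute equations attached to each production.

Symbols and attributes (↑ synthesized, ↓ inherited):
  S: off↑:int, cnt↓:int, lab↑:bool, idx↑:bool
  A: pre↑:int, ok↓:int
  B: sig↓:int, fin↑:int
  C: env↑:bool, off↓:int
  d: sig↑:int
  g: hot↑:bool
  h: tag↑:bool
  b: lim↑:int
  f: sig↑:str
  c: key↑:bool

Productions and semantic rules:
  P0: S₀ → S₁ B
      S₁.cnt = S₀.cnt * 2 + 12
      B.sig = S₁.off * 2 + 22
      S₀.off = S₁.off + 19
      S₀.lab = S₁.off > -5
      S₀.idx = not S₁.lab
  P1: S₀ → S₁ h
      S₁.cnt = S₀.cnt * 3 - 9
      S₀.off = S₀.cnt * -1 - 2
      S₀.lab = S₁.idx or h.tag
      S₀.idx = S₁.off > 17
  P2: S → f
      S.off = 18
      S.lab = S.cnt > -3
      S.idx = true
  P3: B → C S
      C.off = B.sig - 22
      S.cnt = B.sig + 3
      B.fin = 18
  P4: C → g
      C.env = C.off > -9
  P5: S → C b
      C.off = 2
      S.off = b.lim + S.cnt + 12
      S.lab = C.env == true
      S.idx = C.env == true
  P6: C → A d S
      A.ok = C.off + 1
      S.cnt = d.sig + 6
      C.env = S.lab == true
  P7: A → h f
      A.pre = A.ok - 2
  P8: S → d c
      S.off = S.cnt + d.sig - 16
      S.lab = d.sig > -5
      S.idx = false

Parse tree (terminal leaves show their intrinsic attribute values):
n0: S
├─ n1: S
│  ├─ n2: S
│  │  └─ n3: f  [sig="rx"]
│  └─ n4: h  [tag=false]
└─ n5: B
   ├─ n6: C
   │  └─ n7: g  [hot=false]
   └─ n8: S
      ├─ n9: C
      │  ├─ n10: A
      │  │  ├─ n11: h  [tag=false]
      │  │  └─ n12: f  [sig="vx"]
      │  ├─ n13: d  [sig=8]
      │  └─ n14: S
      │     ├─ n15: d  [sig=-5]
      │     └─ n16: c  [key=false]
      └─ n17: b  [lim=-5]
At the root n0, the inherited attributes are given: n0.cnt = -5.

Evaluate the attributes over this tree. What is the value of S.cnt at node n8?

1. n0.cnt = -5  [given at root]
2. n1.cnt = 2  [S₀.cnt * 2 + 12]
3. n2.cnt = -3  [S₀.cnt * 3 - 9]
4. n3.sig = "rx"  [terminal]
5. n2.off = 18  [18]
6. n2.lab = false  [S.cnt > -3]
7. n2.idx = true  [true]
8. n4.tag = false  [terminal]
9. n1.off = -4  [S₀.cnt * -1 - 2]
10. n1.lab = true  [S₁.idx or h.tag]
11. n1.idx = true  [S₁.off > 17]
12. n5.sig = 14  [S₁.off * 2 + 22]
13. n6.off = -8  [B.sig - 22]
14. n7.hot = false  [terminal]
15. n6.env = true  [C.off > -9]
16. n8.cnt = 17  [B.sig + 3]
17. n9.off = 2  [2]
18. n10.ok = 3  [C.off + 1]
19. n11.tag = false  [terminal]
20. n12.sig = "vx"  [terminal]
21. n10.pre = 1  [A.ok - 2]
22. n13.sig = 8  [terminal]
23. n14.cnt = 14  [d.sig + 6]
24. n15.sig = -5  [terminal]
25. n16.key = false  [terminal]
26. n14.off = -7  [S.cnt + d.sig - 16]
27. n14.lab = false  [d.sig > -5]
28. n14.idx = false  [false]
29. n9.env = false  [S.lab == true]
30. n17.lim = -5  [terminal]
31. n8.off = 24  [b.lim + S.cnt + 12]
32. n8.lab = false  [C.env == true]
33. n8.idx = false  [C.env == true]
34. n5.fin = 18  [18]
35. n0.off = 15  [S₁.off + 19]
36. n0.lab = true  [S₁.off > -5]
37. n0.idx = false  [not S₁.lab]

17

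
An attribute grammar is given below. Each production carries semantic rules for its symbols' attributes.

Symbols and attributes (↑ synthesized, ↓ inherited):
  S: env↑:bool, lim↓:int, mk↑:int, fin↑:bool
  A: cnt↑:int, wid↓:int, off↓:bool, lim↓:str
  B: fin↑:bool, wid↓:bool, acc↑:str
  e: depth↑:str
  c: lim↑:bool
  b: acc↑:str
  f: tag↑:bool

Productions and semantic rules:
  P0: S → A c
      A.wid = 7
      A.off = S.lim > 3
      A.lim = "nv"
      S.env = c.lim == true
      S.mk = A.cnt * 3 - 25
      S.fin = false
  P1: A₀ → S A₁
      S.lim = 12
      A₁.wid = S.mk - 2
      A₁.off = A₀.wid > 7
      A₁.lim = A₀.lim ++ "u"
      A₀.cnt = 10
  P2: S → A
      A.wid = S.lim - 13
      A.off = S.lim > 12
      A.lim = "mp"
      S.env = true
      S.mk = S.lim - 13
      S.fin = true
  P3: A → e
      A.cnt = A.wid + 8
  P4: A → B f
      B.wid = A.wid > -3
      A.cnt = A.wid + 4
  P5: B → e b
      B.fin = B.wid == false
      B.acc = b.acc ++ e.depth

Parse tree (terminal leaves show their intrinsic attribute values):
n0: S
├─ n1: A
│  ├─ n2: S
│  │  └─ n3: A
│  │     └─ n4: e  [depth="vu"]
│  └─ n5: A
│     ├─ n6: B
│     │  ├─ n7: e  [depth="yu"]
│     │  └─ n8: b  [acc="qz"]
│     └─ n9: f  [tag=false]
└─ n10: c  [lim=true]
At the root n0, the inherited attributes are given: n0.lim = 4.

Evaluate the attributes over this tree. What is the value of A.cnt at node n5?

1

1. n0.lim = 4  [given at root]
2. n1.wid = 7  [7]
3. n1.off = true  [S.lim > 3]
4. n1.lim = "nv"  ["nv"]
5. n2.lim = 12  [12]
6. n3.wid = -1  [S.lim - 13]
7. n3.off = false  [S.lim > 12]
8. n3.lim = "mp"  ["mp"]
9. n4.depth = "vu"  [terminal]
10. n3.cnt = 7  [A.wid + 8]
11. n2.env = true  [true]
12. n2.mk = -1  [S.lim - 13]
13. n2.fin = true  [true]
14. n5.wid = -3  [S.mk - 2]
15. n5.off = false  [A₀.wid > 7]
16. n5.lim = "nvu"  [A₀.lim ++ "u"]
17. n6.wid = false  [A.wid > -3]
18. n7.depth = "yu"  [terminal]
19. n8.acc = "qz"  [terminal]
20. n6.fin = true  [B.wid == false]
21. n6.acc = "qzyu"  [b.acc ++ e.depth]
22. n9.tag = false  [terminal]
23. n5.cnt = 1  [A.wid + 4]
24. n1.cnt = 10  [10]
25. n10.lim = true  [terminal]
26. n0.env = true  [c.lim == true]
27. n0.mk = 5  [A.cnt * 3 - 25]
28. n0.fin = false  [false]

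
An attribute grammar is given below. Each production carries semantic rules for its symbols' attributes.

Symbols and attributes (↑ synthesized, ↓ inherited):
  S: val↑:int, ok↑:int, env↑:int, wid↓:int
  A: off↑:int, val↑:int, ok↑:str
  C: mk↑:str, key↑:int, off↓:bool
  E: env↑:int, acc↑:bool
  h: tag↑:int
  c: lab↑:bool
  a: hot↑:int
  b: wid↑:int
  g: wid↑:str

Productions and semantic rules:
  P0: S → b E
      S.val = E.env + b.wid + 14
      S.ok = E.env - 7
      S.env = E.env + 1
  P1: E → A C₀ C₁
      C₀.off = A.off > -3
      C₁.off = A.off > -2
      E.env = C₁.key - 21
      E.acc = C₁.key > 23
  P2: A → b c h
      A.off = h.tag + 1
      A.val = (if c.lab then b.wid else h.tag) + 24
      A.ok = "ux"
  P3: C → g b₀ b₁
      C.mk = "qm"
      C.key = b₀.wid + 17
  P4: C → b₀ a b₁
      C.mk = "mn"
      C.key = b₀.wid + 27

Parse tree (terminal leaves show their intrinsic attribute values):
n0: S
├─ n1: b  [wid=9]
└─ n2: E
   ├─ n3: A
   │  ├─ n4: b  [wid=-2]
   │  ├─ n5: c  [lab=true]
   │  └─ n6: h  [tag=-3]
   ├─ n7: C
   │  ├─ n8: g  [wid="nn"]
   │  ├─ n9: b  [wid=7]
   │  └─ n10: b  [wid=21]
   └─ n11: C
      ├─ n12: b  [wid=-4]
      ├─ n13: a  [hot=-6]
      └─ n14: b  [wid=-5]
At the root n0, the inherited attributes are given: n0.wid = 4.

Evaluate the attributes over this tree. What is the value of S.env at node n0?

1. n0.wid = 4  [given at root]
2. n1.wid = 9  [terminal]
3. n4.wid = -2  [terminal]
4. n5.lab = true  [terminal]
5. n6.tag = -3  [terminal]
6. n3.off = -2  [h.tag + 1]
7. n3.val = 22  [(if c.lab then b.wid else h.tag) + 24]
8. n3.ok = "ux"  ["ux"]
9. n7.off = true  [A.off > -3]
10. n8.wid = "nn"  [terminal]
11. n9.wid = 7  [terminal]
12. n10.wid = 21  [terminal]
13. n7.mk = "qm"  ["qm"]
14. n7.key = 24  [b₀.wid + 17]
15. n11.off = false  [A.off > -2]
16. n12.wid = -4  [terminal]
17. n13.hot = -6  [terminal]
18. n14.wid = -5  [terminal]
19. n11.mk = "mn"  ["mn"]
20. n11.key = 23  [b₀.wid + 27]
21. n2.env = 2  [C₁.key - 21]
22. n2.acc = false  [C₁.key > 23]
23. n0.val = 25  [E.env + b.wid + 14]
24. n0.ok = -5  [E.env - 7]
25. n0.env = 3  [E.env + 1]

3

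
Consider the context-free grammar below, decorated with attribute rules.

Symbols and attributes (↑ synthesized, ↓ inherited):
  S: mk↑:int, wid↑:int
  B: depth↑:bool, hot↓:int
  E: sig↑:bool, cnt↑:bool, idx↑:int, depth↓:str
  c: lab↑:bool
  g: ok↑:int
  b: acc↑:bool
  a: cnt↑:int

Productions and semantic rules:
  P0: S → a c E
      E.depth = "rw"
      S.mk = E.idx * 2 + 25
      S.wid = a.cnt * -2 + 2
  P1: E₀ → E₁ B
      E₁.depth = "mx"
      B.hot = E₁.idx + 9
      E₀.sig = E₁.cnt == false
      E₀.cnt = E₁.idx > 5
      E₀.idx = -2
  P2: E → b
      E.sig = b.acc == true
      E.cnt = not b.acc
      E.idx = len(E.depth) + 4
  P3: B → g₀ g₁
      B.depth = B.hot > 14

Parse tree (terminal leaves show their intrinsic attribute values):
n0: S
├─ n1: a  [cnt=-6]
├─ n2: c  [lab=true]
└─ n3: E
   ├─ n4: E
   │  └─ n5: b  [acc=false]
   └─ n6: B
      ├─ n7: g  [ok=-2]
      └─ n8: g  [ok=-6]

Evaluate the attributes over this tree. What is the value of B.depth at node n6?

true

1. n1.cnt = -6  [terminal]
2. n2.lab = true  [terminal]
3. n3.depth = "rw"  ["rw"]
4. n4.depth = "mx"  ["mx"]
5. n5.acc = false  [terminal]
6. n4.sig = false  [b.acc == true]
7. n4.cnt = true  [not b.acc]
8. n4.idx = 6  [len(E.depth) + 4]
9. n6.hot = 15  [E₁.idx + 9]
10. n7.ok = -2  [terminal]
11. n8.ok = -6  [terminal]
12. n6.depth = true  [B.hot > 14]
13. n3.sig = false  [E₁.cnt == false]
14. n3.cnt = true  [E₁.idx > 5]
15. n3.idx = -2  [-2]
16. n0.mk = 21  [E.idx * 2 + 25]
17. n0.wid = 14  [a.cnt * -2 + 2]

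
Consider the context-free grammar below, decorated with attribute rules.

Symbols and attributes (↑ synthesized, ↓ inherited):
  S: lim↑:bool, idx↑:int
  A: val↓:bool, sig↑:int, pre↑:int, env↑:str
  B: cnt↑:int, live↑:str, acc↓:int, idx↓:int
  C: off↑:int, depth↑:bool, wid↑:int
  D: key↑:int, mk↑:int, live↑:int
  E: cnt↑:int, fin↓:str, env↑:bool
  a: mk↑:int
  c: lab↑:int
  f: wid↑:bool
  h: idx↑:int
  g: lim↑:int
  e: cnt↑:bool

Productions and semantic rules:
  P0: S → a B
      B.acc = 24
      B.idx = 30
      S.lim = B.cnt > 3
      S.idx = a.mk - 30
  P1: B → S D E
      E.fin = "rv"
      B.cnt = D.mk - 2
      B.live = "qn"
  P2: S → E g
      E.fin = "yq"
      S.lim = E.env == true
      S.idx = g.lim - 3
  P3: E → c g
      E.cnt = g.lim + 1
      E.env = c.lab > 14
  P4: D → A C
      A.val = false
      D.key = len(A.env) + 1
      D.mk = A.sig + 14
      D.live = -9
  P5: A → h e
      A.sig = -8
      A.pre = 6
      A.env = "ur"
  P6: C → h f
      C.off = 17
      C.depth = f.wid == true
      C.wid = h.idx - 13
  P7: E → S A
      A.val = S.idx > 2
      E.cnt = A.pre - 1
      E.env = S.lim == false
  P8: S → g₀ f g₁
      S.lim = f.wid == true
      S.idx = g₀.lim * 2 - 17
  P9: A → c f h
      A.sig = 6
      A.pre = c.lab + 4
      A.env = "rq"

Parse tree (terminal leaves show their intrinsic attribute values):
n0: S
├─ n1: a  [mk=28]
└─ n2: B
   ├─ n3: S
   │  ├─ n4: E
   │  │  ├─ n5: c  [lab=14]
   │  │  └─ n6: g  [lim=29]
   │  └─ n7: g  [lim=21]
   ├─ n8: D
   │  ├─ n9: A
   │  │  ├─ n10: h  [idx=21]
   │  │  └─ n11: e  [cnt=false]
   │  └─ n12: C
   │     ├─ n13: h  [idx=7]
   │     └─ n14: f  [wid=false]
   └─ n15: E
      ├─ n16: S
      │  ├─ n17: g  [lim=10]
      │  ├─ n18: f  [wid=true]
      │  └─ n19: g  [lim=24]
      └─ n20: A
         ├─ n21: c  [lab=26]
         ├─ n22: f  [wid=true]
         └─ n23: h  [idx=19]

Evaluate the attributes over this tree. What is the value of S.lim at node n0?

1. n1.mk = 28  [terminal]
2. n2.acc = 24  [24]
3. n2.idx = 30  [30]
4. n4.fin = "yq"  ["yq"]
5. n5.lab = 14  [terminal]
6. n6.lim = 29  [terminal]
7. n4.cnt = 30  [g.lim + 1]
8. n4.env = false  [c.lab > 14]
9. n7.lim = 21  [terminal]
10. n3.lim = false  [E.env == true]
11. n3.idx = 18  [g.lim - 3]
12. n9.val = false  [false]
13. n10.idx = 21  [terminal]
14. n11.cnt = false  [terminal]
15. n9.sig = -8  [-8]
16. n9.pre = 6  [6]
17. n9.env = "ur"  ["ur"]
18. n13.idx = 7  [terminal]
19. n14.wid = false  [terminal]
20. n12.off = 17  [17]
21. n12.depth = false  [f.wid == true]
22. n12.wid = -6  [h.idx - 13]
23. n8.key = 3  [len(A.env) + 1]
24. n8.mk = 6  [A.sig + 14]
25. n8.live = -9  [-9]
26. n15.fin = "rv"  ["rv"]
27. n17.lim = 10  [terminal]
28. n18.wid = true  [terminal]
29. n19.lim = 24  [terminal]
30. n16.lim = true  [f.wid == true]
31. n16.idx = 3  [g₀.lim * 2 - 17]
32. n20.val = true  [S.idx > 2]
33. n21.lab = 26  [terminal]
34. n22.wid = true  [terminal]
35. n23.idx = 19  [terminal]
36. n20.sig = 6  [6]
37. n20.pre = 30  [c.lab + 4]
38. n20.env = "rq"  ["rq"]
39. n15.cnt = 29  [A.pre - 1]
40. n15.env = false  [S.lim == false]
41. n2.cnt = 4  [D.mk - 2]
42. n2.live = "qn"  ["qn"]
43. n0.lim = true  [B.cnt > 3]
44. n0.idx = -2  [a.mk - 30]

true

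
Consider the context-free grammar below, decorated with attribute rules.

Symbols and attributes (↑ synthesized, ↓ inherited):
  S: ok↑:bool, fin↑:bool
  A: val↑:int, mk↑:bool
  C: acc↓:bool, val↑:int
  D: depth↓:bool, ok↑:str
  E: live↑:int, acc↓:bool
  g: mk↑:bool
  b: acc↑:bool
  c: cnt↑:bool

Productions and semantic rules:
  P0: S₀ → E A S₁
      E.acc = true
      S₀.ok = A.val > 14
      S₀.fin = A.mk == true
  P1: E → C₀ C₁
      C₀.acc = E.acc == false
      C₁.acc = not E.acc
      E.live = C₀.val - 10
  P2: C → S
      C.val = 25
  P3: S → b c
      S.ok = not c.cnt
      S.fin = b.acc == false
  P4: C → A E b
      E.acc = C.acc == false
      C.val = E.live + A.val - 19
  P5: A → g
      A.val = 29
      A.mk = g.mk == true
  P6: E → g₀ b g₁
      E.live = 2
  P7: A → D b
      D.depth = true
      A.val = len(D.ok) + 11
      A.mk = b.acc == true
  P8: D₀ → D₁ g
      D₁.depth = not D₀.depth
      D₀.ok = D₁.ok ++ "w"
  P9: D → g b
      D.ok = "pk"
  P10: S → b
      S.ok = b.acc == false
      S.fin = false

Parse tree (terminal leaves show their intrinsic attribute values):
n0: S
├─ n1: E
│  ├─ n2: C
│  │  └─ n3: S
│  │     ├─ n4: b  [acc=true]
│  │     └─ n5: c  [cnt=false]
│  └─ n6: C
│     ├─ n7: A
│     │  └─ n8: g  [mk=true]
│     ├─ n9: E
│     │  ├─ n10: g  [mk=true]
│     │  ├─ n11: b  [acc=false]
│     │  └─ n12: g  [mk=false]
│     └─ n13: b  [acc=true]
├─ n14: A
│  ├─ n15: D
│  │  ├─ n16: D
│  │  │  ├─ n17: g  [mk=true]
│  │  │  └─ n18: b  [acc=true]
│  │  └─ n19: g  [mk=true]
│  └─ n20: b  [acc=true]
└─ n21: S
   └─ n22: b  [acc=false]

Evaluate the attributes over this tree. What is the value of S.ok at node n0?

false

1. n1.acc = true  [true]
2. n2.acc = false  [E.acc == false]
3. n4.acc = true  [terminal]
4. n5.cnt = false  [terminal]
5. n3.ok = true  [not c.cnt]
6. n3.fin = false  [b.acc == false]
7. n2.val = 25  [25]
8. n6.acc = false  [not E.acc]
9. n8.mk = true  [terminal]
10. n7.val = 29  [29]
11. n7.mk = true  [g.mk == true]
12. n9.acc = true  [C.acc == false]
13. n10.mk = true  [terminal]
14. n11.acc = false  [terminal]
15. n12.mk = false  [terminal]
16. n9.live = 2  [2]
17. n13.acc = true  [terminal]
18. n6.val = 12  [E.live + A.val - 19]
19. n1.live = 15  [C₀.val - 10]
20. n15.depth = true  [true]
21. n16.depth = false  [not D₀.depth]
22. n17.mk = true  [terminal]
23. n18.acc = true  [terminal]
24. n16.ok = "pk"  ["pk"]
25. n19.mk = true  [terminal]
26. n15.ok = "pkw"  [D₁.ok ++ "w"]
27. n20.acc = true  [terminal]
28. n14.val = 14  [len(D.ok) + 11]
29. n14.mk = true  [b.acc == true]
30. n22.acc = false  [terminal]
31. n21.ok = true  [b.acc == false]
32. n21.fin = false  [false]
33. n0.ok = false  [A.val > 14]
34. n0.fin = true  [A.mk == true]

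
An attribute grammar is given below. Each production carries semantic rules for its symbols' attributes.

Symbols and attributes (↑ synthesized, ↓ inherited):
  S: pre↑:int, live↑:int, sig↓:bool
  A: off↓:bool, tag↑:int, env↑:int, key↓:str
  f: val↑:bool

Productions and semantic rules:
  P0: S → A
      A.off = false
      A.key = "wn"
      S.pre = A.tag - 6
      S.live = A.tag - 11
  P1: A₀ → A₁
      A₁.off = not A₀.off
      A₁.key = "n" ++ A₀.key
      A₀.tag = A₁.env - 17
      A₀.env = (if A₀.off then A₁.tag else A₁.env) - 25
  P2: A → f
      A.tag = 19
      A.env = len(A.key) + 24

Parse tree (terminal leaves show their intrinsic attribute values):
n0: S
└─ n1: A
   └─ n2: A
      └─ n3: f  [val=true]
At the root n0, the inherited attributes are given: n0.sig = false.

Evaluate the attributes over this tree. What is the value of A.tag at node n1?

1. n0.sig = false  [given at root]
2. n1.off = false  [false]
3. n1.key = "wn"  ["wn"]
4. n2.off = true  [not A₀.off]
5. n2.key = "nwn"  ["n" ++ A₀.key]
6. n3.val = true  [terminal]
7. n2.tag = 19  [19]
8. n2.env = 27  [len(A.key) + 24]
9. n1.tag = 10  [A₁.env - 17]
10. n1.env = 2  [(if A₀.off then A₁.tag else A₁.env) - 25]
11. n0.pre = 4  [A.tag - 6]
12. n0.live = -1  [A.tag - 11]

10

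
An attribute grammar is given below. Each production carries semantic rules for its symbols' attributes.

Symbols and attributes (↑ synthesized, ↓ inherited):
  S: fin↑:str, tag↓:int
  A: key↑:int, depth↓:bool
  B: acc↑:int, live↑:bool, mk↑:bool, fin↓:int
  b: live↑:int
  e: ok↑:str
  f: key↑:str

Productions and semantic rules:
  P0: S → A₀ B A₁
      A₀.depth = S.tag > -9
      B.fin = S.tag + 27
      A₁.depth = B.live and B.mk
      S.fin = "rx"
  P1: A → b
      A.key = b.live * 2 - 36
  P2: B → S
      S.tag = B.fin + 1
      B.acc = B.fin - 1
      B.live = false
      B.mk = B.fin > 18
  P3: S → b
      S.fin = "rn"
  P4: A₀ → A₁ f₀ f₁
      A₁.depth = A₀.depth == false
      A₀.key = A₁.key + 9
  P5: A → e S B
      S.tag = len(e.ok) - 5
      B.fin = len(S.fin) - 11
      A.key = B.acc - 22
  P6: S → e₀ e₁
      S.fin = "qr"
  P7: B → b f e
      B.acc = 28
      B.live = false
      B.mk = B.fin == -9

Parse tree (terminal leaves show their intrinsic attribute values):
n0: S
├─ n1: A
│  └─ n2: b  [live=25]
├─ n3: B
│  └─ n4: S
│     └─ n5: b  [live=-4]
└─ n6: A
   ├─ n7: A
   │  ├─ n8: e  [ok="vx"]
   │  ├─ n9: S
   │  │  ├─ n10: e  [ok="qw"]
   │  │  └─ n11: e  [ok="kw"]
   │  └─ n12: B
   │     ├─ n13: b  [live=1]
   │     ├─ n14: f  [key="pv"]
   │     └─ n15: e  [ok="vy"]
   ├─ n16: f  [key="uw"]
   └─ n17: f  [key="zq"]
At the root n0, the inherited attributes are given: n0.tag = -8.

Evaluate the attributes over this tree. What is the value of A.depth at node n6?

false

1. n0.tag = -8  [given at root]
2. n1.depth = true  [S.tag > -9]
3. n2.live = 25  [terminal]
4. n1.key = 14  [b.live * 2 - 36]
5. n3.fin = 19  [S.tag + 27]
6. n4.tag = 20  [B.fin + 1]
7. n5.live = -4  [terminal]
8. n4.fin = "rn"  ["rn"]
9. n3.acc = 18  [B.fin - 1]
10. n3.live = false  [false]
11. n3.mk = true  [B.fin > 18]
12. n6.depth = false  [B.live and B.mk]
13. n7.depth = true  [A₀.depth == false]
14. n8.ok = "vx"  [terminal]
15. n9.tag = -3  [len(e.ok) - 5]
16. n10.ok = "qw"  [terminal]
17. n11.ok = "kw"  [terminal]
18. n9.fin = "qr"  ["qr"]
19. n12.fin = -9  [len(S.fin) - 11]
20. n13.live = 1  [terminal]
21. n14.key = "pv"  [terminal]
22. n15.ok = "vy"  [terminal]
23. n12.acc = 28  [28]
24. n12.live = false  [false]
25. n12.mk = true  [B.fin == -9]
26. n7.key = 6  [B.acc - 22]
27. n16.key = "uw"  [terminal]
28. n17.key = "zq"  [terminal]
29. n6.key = 15  [A₁.key + 9]
30. n0.fin = "rx"  ["rx"]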